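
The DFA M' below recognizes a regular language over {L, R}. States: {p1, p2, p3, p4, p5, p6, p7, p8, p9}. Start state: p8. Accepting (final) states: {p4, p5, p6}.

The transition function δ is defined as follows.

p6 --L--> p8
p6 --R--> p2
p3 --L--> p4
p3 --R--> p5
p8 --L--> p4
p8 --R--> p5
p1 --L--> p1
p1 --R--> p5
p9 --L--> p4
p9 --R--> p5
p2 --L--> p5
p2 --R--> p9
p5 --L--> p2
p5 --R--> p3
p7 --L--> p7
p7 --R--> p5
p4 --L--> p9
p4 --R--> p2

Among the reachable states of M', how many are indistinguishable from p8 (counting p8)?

Reachable states from the start: {p2,p3,p4,p5,p8,p9}. Unreachable: {p1,p6,p7} — drop them.
Initial partition by acceptance: {p4,p5} | {p2,p3,p8,p9}.
Refine {p2,p3,p8,p9} on symbol R: members go to different blocks, giving {p3,p8,p9} and {p2}.
On input L, block {p4,p5} splits into {p4} and {p5}.
Stable partition: {p4} | {p3,p8,p9} | {p2} | {p5} — 4 equivalence classes.
State p8 belongs to the block {p3,p8,p9}, which has 3 states.

3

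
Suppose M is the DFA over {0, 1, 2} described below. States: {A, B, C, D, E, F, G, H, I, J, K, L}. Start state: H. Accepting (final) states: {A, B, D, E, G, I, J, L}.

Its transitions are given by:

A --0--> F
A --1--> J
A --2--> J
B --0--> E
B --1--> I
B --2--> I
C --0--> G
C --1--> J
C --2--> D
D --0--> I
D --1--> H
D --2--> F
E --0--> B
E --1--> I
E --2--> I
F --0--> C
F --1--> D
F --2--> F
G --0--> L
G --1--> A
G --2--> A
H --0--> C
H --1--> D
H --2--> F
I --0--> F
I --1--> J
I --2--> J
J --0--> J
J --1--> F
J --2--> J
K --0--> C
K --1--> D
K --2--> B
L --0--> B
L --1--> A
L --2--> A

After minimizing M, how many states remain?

States {K} cannot be reached from the start state, so discard them.
Initial partition by acceptance: {A,B,D,E,G,I,J,L} | {C,F,H}.
Refine {A,B,D,E,G,I,J,L} on symbol 0: members go to different blocks, giving {B,D,E,G,J,L} and {A,I}.
On input 0, block {B,D,E,G,J,L} splits into {B,E,G,J,L} and {D}.
Split {B,E,G,J,L} by δ(·,1) → {B,E,G,L} and {J}.
Refine {C,F,H} on symbol 0: members go to different blocks, giving {F,H} and {C}.
Stable partition: {B,E,G,L} | {F,H} | {A,I} | {D} | {J} | {C} — 6 equivalence classes.

6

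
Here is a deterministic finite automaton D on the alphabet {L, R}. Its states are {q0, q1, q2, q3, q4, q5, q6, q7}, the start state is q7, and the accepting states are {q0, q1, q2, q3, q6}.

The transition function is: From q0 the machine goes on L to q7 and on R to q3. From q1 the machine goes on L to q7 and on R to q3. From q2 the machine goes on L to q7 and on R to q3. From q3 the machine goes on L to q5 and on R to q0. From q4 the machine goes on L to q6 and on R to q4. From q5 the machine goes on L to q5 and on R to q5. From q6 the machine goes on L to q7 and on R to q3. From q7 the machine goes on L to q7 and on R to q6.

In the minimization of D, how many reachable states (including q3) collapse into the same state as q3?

1

Reachable states from the start: {q0,q3,q5,q6,q7}. Unreachable: {q1,q2,q4} — drop them.
P0 = {q0,q3,q6} | {q5,q7}.
Refine {q5,q7} on symbol R: members go to different blocks, giving {q5} and {q7}.
Refine {q0,q3,q6} on symbol L: members go to different blocks, giving {q0,q6} and {q3}.
The partition is now stable with 4 blocks: {q0,q6} | {q5} | {q7} | {q3}.
State q3 belongs to the block {q3}, which has 1 states.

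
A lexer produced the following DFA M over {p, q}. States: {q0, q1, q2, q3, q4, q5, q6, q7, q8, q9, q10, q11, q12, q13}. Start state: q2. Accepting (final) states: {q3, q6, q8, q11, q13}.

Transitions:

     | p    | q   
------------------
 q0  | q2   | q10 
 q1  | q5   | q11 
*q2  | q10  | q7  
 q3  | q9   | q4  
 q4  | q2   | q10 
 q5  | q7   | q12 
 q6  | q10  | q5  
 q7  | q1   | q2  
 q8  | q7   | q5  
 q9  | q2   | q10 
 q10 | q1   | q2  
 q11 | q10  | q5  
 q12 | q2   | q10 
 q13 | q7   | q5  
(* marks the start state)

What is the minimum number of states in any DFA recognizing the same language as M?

6

States {q0,q3,q4,q6,q8,q9,q13} cannot be reached from the start state, so discard them.
P0 = {q11} | {q1,q2,q5,q7,q10,q12}.
Refine {q1,q2,q5,q7,q10,q12} on symbol q: members go to different blocks, giving {q2,q5,q7,q10,q12} and {q1}.
On input p, block {q2,q5,q7,q10,q12} splits into {q2,q5,q12} and {q7,q10}.
On input p, block {q2,q5,q12} splits into {q2,q5} and {q12}.
Split {q2,q5} by δ(·,q) → {q2} and {q5}.
No further refinement is possible. Final partition (6 blocks): {q11} | {q2} | {q1} | {q7,q10} | {q12} | {q5}.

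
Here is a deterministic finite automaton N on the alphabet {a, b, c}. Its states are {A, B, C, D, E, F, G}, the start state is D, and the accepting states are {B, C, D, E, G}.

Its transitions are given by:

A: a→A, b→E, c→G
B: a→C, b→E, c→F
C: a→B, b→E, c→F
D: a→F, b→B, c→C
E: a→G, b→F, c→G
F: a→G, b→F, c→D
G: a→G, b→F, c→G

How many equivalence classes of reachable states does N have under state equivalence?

4

States {A} cannot be reached from the start state, so discard them.
Start with accepting vs non-accepting: {B,C,D,E,G} | {F}.
Split {B,C,D,E,G} by δ(·,a) → {B,C,E,G} and {D}.
On input b, block {B,C,E,G} splits into {B,C} and {E,G}.
Stable partition: {B,C} | {F} | {D} | {E,G} — 4 equivalence classes.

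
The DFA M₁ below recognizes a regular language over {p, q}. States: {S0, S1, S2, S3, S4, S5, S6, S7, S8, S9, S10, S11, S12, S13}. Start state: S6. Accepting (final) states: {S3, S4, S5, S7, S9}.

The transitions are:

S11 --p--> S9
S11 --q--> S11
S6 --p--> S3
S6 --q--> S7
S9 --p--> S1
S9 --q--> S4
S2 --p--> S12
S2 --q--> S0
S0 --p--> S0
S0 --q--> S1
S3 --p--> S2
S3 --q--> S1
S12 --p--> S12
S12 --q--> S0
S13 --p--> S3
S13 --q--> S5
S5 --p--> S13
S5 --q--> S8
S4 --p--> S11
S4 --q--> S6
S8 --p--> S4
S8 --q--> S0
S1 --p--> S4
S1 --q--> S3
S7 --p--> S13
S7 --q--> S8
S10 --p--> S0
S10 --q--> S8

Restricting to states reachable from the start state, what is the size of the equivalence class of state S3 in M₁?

First remove the unreachable states {S10}; 13 states remain.
Initial partition by acceptance: {S3,S4,S5,S7,S9} | {S0,S1,S2,S6,S8,S11,S12,S13}.
On input q, block {S3,S4,S5,S7,S9} splits into {S3,S4,S5,S7} and {S9}.
On input p, block {S0,S1,S2,S6,S8,S11,S12,S13} splits into {S1,S6,S8,S13} and {S0,S2,S12} and {S11}.
Refine {S3,S4,S5,S7} on symbol p: members go to different blocks, giving {S5,S7} and {S3} and {S4}.
On input p, block {S1,S6,S8,S13} splits into {S1,S8} and {S6,S13}.
Split {S1,S8} by δ(·,q) → {S1} and {S8}.
Refine {S0,S2,S12} on symbol q: members go to different blocks, giving {S2,S12} and {S0}.
The partition is now stable with 10 blocks: {S5,S7} | {S1} | {S9} | {S2,S12} | {S11} | {S3} | {S4} | {S6,S13} | {S8} | {S0}.
The equivalence class containing S3 is {S3}, of size 1.

1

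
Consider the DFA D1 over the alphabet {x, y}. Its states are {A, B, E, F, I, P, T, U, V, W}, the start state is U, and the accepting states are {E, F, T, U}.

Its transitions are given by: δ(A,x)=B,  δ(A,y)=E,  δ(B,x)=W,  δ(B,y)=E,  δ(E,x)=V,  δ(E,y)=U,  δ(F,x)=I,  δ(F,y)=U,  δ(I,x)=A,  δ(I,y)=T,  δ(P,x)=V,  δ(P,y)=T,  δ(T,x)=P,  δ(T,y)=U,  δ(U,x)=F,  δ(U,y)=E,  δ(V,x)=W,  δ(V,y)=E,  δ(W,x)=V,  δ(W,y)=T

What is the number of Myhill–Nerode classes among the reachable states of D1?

P0 = {E,F,T,U} | {A,B,I,P,V,W}.
Refine {E,F,T,U} on symbol x: members go to different blocks, giving {E,F,T} and {U}.
The partition is now stable with 3 blocks: {E,F,T} | {A,B,I,P,V,W} | {U}.

3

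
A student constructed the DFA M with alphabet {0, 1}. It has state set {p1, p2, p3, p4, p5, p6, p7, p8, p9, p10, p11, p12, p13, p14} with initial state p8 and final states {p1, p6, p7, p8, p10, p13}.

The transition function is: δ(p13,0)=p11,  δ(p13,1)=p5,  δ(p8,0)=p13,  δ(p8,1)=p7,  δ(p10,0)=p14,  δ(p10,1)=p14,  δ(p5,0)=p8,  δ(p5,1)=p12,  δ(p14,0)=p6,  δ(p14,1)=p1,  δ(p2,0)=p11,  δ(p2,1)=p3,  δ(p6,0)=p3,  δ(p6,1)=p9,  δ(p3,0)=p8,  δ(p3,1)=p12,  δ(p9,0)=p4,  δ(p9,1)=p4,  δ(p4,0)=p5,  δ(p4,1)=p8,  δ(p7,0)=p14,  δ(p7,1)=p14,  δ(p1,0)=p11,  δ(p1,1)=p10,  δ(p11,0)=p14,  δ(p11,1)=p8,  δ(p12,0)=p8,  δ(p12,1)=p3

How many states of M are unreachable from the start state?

No path from p8 leads to p2; the other 13 states are all reachable.

1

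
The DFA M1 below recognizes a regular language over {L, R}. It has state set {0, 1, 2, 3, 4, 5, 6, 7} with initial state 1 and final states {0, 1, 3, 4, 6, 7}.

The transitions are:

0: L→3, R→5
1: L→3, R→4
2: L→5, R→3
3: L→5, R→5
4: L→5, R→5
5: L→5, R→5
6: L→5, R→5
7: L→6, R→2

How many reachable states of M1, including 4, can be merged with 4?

States {0,2,6,7} cannot be reached from the start state, so discard them.
P0 = {1,3,4} | {5}.
Refine {1,3,4} on symbol L: members go to different blocks, giving {3,4} and {1}.
Stable partition: {3,4} | {5} | {1} — 3 equivalence classes.
The equivalence class containing 4 is {3,4}, of size 2.

2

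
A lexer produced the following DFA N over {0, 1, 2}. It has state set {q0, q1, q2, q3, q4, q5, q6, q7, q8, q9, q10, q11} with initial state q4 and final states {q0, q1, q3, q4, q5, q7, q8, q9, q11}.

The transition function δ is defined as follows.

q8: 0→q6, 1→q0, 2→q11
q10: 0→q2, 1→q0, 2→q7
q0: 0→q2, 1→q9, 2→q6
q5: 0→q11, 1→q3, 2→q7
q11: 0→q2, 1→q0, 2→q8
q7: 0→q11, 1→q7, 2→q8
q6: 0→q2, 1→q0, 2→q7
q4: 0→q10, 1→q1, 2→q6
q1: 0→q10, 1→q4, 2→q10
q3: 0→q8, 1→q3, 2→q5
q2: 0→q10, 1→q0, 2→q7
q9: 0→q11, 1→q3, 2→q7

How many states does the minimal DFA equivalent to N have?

7

All states are reachable from the start state.
Initial partition by acceptance: {q0,q1,q3,q4,q5,q7,q8,q9,q11} | {q2,q6,q10}.
Refine {q0,q1,q3,q4,q5,q7,q8,q9,q11} on symbol 0: members go to different blocks, giving {q0,q1,q4,q8,q11} and {q3,q5,q7,q9}.
Refine {q0,q1,q4,q8,q11} on symbol 1: members go to different blocks, giving {q1,q4,q8,q11} and {q0}.
Refine {q1,q4,q8,q11} on symbol 1: members go to different blocks, giving {q1,q4} and {q8,q11}.
Refine {q3,q5,q7,q9} on symbol 2: members go to different blocks, giving {q3,q5,q9} and {q7}.
On input 2, block {q3,q5,q9} splits into {q5,q9} and {q3}.
Stable partition: {q1,q4} | {q2,q6,q10} | {q5,q9} | {q0} | {q8,q11} | {q7} | {q3} — 7 equivalence classes.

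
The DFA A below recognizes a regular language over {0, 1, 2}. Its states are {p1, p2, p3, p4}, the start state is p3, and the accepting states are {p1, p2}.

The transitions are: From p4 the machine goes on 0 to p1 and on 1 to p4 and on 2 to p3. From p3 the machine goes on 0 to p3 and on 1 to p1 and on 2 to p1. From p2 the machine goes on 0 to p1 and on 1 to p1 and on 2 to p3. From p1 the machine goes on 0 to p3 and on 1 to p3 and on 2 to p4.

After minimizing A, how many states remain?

Reachable states from the start: {p1,p3,p4}. Unreachable: {p2} — drop them.
P0 = {p1} | {p3,p4}.
Split {p3,p4} by δ(·,0) → {p3} and {p4}.
Stable partition: {p1} | {p3} | {p4} — 3 equivalence classes.

3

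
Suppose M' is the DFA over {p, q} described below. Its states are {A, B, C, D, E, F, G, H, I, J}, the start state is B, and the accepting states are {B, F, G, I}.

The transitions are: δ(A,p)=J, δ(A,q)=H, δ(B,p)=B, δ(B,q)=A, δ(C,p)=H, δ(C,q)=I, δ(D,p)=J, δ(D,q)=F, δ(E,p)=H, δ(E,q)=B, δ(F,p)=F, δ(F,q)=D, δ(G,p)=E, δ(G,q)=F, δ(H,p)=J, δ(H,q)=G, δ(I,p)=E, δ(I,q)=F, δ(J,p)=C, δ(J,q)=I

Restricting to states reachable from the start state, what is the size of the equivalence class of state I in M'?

2

All states are reachable from the start state.
Initial partition by acceptance: {B,F,G,I} | {A,C,D,E,H,J}.
Refine {B,F,G,I} on symbol p: members go to different blocks, giving {B,F} and {G,I}.
Refine {A,C,D,E,H,J} on symbol q: members go to different blocks, giving {C,H,J} and {D,E} and {A}.
On input q, block {B,F} splits into {B} and {F}.
Refine {D,E} on symbol q: members go to different blocks, giving {D} and {E}.
No further refinement is possible. Final partition (7 blocks): {B} | {C,H,J} | {G,I} | {D} | {A} | {F} | {E}.
State I belongs to the block {G,I}, which has 2 states.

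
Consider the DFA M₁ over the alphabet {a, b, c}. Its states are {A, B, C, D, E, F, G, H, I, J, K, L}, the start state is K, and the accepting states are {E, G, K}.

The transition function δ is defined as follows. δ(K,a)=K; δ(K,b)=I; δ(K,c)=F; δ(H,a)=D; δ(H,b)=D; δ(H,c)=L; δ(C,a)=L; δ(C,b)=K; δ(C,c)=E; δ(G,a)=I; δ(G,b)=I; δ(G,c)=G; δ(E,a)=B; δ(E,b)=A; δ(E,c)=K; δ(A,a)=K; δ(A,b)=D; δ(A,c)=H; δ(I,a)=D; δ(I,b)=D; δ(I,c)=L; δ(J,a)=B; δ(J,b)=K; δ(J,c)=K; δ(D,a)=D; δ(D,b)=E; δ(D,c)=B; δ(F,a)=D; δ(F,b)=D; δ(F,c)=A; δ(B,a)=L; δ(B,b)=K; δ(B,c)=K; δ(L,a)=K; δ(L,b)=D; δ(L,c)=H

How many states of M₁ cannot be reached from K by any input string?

3

No path from K leads to C, G, J; the other 9 states are all reachable.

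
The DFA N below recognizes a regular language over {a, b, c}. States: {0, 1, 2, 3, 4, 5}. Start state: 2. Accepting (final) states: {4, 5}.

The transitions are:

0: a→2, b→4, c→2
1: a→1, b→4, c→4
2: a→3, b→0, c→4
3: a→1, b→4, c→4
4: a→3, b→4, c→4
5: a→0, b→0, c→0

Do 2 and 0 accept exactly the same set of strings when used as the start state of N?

No

States {5} cannot be reached from the start state, so discard them.
Start with accepting vs non-accepting: {4} | {0,1,2,3}.
On input b, block {0,1,2,3} splits into {0,1,3} and {2}.
Refine {0,1,3} on symbol a: members go to different blocks, giving {1,3} and {0}.
Stable partition: {4} | {1,3} | {2} | {0} — 4 equivalence classes.
2 and 0 end up in different blocks, so they are distinguishable. For instance, the string 'b' is accepted from only 0.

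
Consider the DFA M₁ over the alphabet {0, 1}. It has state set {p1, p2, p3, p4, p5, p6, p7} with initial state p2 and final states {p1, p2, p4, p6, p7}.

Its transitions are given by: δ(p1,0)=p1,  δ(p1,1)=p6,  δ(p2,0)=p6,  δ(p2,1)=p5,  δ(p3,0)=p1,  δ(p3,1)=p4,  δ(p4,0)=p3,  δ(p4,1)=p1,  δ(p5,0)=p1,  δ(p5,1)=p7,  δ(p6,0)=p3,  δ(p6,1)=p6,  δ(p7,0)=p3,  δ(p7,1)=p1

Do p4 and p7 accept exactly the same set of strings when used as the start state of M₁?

Yes

All states are reachable from the start state.
P0 = {p1,p2,p4,p6,p7} | {p3,p5}.
On input 0, block {p1,p2,p4,p6,p7} splits into {p4,p6,p7} and {p1,p2}.
Split {p4,p6,p7} by δ(·,1) → {p4,p7} and {p6}.
On input 0, block {p1,p2} splits into {p1} and {p2}.
The partition is now stable with 5 blocks: {p4,p7} | {p3,p5} | {p1} | {p6} | {p2}.
p4 and p7 lie in the same block of the stable partition, so they are equivalent — no string distinguishes them.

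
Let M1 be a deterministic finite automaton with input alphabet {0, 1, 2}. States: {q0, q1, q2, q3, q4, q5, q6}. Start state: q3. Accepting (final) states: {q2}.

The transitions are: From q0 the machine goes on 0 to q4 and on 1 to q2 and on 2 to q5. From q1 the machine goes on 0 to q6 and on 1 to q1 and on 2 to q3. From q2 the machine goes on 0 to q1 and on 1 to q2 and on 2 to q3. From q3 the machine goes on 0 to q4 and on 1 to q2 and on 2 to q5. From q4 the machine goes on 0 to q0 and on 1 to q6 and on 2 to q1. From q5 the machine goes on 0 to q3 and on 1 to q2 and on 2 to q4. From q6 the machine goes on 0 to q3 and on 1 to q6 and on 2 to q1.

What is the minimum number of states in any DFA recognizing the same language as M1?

5

P0 = {q2} | {q0,q1,q3,q4,q5,q6}.
Split {q0,q1,q3,q4,q5,q6} by δ(·,1) → {q0,q3,q5} and {q1,q4,q6}.
Refine {q0,q3,q5} on symbol 0: members go to different blocks, giving {q0,q3} and {q5}.
Split {q1,q4,q6} by δ(·,0) → {q4,q6} and {q1}.
No further refinement is possible. Final partition (5 blocks): {q2} | {q0,q3} | {q4,q6} | {q5} | {q1}.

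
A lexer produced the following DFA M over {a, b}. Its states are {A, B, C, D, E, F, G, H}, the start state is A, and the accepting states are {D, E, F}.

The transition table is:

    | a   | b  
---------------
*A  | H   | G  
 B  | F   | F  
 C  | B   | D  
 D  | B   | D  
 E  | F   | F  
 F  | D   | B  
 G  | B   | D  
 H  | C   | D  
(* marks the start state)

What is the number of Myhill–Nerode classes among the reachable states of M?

States {E} cannot be reached from the start state, so discard them.
P0 = {D,F} | {A,B,C,G,H}.
Split {D,F} by δ(·,a) → {D} and {F}.
Refine {A,B,C,G,H} on symbol a: members go to different blocks, giving {A,C,G,H} and {B}.
Refine {A,C,G,H} on symbol a: members go to different blocks, giving {A,H} and {C,G}.
On input a, block {A,H} splits into {A} and {H}.
Stable partition: {D} | {A} | {F} | {B} | {C,G} | {H} — 6 equivalence classes.

6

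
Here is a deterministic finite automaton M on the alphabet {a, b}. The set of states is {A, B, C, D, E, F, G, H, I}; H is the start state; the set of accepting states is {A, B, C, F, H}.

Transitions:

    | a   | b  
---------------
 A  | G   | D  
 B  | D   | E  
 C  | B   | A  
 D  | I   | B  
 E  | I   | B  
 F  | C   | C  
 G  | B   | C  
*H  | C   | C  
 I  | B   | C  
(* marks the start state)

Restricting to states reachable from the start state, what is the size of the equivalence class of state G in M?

2

Reachable states from the start: {A,B,C,D,E,G,H,I}. Unreachable: {F} — drop them.
Start with accepting vs non-accepting: {A,B,C,H} | {D,E,G,I}.
Split {A,B,C,H} by δ(·,a) → {A,B} and {C,H}.
Split {D,E,G,I} by δ(·,a) → {D,E} and {G,I}.
Refine {A,B} on symbol a: members go to different blocks, giving {A} and {B}.
Split {C,H} by δ(·,a) → {C} and {H}.
The partition is now stable with 6 blocks: {A} | {D,E} | {C} | {G,I} | {B} | {H}.
State G belongs to the block {G,I}, which has 2 states.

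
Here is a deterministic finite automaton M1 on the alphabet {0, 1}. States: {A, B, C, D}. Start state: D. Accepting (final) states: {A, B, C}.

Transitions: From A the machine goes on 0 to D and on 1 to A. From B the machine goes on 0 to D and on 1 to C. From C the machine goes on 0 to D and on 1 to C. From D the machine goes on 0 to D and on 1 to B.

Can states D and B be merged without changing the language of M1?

No

Reachable states from the start: {B,C,D}. Unreachable: {A} — drop them.
Initial partition by acceptance: {B,C} | {D}.
The partition is now stable with 2 blocks: {B,C} | {D}.
D and B end up in different blocks, so they are distinguishable. For instance, the string 'ε' is accepted from only B.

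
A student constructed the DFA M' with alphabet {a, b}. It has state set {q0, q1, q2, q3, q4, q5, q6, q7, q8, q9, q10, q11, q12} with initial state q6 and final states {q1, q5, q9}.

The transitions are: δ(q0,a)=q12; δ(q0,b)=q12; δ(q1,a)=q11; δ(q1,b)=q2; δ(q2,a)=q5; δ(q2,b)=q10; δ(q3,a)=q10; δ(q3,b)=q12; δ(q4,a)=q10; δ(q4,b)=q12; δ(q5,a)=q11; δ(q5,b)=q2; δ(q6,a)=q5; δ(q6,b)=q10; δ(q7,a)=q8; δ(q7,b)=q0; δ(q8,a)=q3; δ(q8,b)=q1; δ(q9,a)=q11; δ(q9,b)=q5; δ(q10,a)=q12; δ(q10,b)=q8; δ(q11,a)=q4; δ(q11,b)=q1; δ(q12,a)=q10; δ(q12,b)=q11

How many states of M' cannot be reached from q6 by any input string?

3

BFS from q6 reaches {q1, q2, q3, q4, q5, q6, q8, q10, q11, q12}; the 3 state(s) q0, q7, q9 are never visited.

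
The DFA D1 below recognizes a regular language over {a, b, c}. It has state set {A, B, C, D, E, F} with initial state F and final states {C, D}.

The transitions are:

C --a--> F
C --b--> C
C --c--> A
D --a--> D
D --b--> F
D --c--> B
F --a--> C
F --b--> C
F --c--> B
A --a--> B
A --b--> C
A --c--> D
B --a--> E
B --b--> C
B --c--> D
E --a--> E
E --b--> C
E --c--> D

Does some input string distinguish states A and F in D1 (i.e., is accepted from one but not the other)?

Every state is reachable, so we keep all 6.
P0 = {C,D} | {A,B,E,F}.
On input a, block {C,D} splits into {C} and {D}.
Refine {A,B,E,F} on symbol a: members go to different blocks, giving {A,B,E} and {F}.
The partition is now stable with 4 blocks: {C} | {A,B,E} | {D} | {F}.
A and F end up in different blocks, so they are distinguishable. For instance, the string 'a' is accepted from only F.

Yes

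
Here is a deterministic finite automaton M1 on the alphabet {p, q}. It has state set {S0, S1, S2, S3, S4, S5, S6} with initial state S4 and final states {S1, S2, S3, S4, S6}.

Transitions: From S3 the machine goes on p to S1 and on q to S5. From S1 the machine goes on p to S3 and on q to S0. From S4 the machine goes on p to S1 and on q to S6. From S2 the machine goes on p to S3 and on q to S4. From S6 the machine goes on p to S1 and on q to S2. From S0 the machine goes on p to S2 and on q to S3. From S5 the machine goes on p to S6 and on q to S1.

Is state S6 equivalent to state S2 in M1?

Every state is reachable, so we keep all 7.
P0 = {S1,S2,S3,S4,S6} | {S0,S5}.
On input q, block {S1,S2,S3,S4,S6} splits into {S2,S4,S6} and {S1,S3}.
Stable partition: {S2,S4,S6} | {S0,S5} | {S1,S3} — 3 equivalence classes.
S6 and S2 lie in the same block of the stable partition, so they are equivalent — no string distinguishes them.

Yes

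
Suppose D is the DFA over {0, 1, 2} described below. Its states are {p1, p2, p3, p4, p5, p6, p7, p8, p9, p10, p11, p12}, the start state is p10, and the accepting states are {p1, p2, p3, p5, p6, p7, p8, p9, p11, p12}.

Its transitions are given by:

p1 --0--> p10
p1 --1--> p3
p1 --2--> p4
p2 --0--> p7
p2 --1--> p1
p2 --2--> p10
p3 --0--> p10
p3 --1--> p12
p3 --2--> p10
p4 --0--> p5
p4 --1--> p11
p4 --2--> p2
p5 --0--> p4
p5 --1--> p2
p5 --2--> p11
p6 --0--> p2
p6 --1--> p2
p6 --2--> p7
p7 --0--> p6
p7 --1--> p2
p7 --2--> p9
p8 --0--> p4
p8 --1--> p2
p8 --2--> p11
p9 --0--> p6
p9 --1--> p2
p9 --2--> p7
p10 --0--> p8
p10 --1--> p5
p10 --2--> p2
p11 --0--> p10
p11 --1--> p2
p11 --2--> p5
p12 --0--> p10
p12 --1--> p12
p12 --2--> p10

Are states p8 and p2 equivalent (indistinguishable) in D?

P0 = {p1,p2,p3,p5,p6,p7,p8,p9,p11,p12} | {p4,p10}.
Refine {p1,p2,p3,p5,p6,p7,p8,p9,p11,p12} on symbol 0: members go to different blocks, giving {p1,p3,p5,p8,p11,p12} and {p2,p6,p7,p9}.
On input 1, block {p1,p3,p5,p8,p11,p12} splits into {p1,p3,p12} and {p5,p8,p11}.
Refine {p2,p6,p7,p9} on symbol 1: members go to different blocks, giving {p6,p7,p9} and {p2}.
Refine {p6,p7,p9} on symbol 0: members go to different blocks, giving {p7,p9} and {p6}.
The partition is now stable with 6 blocks: {p1,p3,p12} | {p4,p10} | {p7,p9} | {p5,p8,p11} | {p2} | {p6}.
p8 and p2 end up in different blocks, so they are distinguishable. For instance, the string '0' is accepted from only p2.

No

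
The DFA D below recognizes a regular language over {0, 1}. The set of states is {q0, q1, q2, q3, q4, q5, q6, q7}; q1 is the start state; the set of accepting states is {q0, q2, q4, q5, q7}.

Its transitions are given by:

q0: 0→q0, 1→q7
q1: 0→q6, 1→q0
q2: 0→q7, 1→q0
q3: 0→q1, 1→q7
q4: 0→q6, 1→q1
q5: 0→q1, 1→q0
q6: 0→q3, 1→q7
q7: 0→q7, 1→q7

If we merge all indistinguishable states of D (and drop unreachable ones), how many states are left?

First remove the unreachable states {q2,q4,q5}; 5 states remain.
Start with accepting vs non-accepting: {q0,q7} | {q1,q3,q6}.
Stable partition: {q0,q7} | {q1,q3,q6} — 2 equivalence classes.

2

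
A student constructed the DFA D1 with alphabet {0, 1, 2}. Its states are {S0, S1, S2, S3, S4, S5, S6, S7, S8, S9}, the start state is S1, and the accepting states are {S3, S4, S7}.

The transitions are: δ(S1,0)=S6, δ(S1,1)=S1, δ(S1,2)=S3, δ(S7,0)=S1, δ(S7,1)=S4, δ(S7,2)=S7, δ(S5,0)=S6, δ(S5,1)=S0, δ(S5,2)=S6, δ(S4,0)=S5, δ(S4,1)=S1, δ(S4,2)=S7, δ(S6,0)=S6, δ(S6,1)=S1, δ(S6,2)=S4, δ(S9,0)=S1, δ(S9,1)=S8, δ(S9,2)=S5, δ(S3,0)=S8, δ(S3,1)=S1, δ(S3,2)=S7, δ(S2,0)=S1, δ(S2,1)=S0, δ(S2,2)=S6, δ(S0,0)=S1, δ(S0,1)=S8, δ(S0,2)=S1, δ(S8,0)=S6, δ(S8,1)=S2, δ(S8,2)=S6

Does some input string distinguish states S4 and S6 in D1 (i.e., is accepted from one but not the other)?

Reachable states from the start: {S0,S1,S2,S3,S4,S5,S6,S7,S8}. Unreachable: {S9} — drop them.
Initial partition by acceptance: {S3,S4,S7} | {S0,S1,S2,S5,S6,S8}.
On input 1, block {S3,S4,S7} splits into {S3,S4} and {S7}.
On input 2, block {S0,S1,S2,S5,S6,S8} splits into {S0,S2,S5,S8} and {S1,S6}.
No further refinement is possible. Final partition (4 blocks): {S3,S4} | {S0,S2,S5,S8} | {S7} | {S1,S6}.
S4 and S6 end up in different blocks, so they are distinguishable. For instance, the string 'ε' is accepted from only S4.

Yes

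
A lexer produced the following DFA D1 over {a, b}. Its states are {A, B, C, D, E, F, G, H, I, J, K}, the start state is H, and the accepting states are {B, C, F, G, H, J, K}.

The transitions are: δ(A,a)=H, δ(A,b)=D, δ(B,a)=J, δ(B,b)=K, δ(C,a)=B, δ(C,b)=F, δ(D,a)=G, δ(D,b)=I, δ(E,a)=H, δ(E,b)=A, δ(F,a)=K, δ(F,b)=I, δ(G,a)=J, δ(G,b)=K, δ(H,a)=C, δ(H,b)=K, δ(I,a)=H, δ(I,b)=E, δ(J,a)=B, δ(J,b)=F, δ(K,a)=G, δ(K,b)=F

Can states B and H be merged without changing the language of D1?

Every state is reachable, so we keep all 11.
P0 = {B,C,F,G,H,J,K} | {A,D,E,I}.
Refine {B,C,F,G,H,J,K} on symbol b: members go to different blocks, giving {B,C,G,H,J,K} and {F}.
Refine {B,C,G,H,J,K} on symbol b: members go to different blocks, giving {B,G,H} and {C,J,K}.
Stable partition: {B,G,H} | {A,D,E,I} | {F} | {C,J,K} — 4 equivalence classes.
B and H lie in the same block of the stable partition, so they are equivalent — no string distinguishes them.

Yes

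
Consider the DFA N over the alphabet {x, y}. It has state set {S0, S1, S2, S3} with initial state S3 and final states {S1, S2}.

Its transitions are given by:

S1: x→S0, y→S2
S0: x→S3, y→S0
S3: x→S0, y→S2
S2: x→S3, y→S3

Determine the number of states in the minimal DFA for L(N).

3

States {S1} cannot be reached from the start state, so discard them.
P0 = {S2} | {S0,S3}.
On input y, block {S0,S3} splits into {S0} and {S3}.
The partition is now stable with 3 blocks: {S2} | {S0} | {S3}.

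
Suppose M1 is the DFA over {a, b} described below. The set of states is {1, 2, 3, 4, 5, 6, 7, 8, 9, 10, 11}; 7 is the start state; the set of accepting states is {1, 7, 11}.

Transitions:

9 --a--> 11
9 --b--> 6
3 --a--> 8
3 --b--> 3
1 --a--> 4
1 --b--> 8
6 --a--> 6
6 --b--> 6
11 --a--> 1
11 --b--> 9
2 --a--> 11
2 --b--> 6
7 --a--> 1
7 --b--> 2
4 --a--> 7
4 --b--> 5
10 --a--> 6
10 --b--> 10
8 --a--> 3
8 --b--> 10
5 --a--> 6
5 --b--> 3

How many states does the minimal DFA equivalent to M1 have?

4

All states are reachable from the start state.
P0 = {1,7,11} | {2,3,4,5,6,8,9,10}.
Split {1,7,11} by δ(·,a) → {7,11} and {1}.
Split {2,3,4,5,6,8,9,10} by δ(·,a) → {3,5,6,8,10} and {2,4,9}.
No further refinement is possible. Final partition (4 blocks): {7,11} | {3,5,6,8,10} | {1} | {2,4,9}.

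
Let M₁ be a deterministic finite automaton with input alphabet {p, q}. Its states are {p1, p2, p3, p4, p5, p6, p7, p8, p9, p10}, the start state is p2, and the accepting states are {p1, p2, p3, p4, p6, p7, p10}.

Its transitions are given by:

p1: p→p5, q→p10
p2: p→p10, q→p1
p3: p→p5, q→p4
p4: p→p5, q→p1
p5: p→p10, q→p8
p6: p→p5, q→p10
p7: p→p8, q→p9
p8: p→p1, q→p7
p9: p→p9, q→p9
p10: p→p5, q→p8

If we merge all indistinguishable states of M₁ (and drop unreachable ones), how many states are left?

7

Reachable states from the start: {p1,p2,p5,p7,p8,p9,p10}. Unreachable: {p3,p4,p6} — drop them.
Start with accepting vs non-accepting: {p1,p2,p7,p10} | {p5,p8,p9}.
Refine {p1,p2,p7,p10} on symbol p: members go to different blocks, giving {p1,p7,p10} and {p2}.
Split {p1,p7,p10} by δ(·,q) → {p7,p10} and {p1}.
On input p, block {p5,p8,p9} splits into {p5} and {p8} and {p9}.
Refine {p7,p10} on symbol p: members go to different blocks, giving {p7} and {p10}.
No further refinement is possible. Final partition (7 blocks): {p7} | {p5} | {p2} | {p1} | {p8} | {p9} | {p10}.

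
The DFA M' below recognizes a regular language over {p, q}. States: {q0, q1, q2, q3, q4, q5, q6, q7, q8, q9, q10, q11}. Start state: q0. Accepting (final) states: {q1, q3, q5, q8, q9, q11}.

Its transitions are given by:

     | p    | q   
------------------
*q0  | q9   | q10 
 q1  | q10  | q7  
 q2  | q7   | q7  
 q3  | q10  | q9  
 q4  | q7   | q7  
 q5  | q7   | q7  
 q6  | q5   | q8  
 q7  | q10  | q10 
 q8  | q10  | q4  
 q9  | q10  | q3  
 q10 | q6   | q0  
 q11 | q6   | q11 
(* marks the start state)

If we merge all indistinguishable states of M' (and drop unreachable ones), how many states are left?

First remove the unreachable states {q1,q2,q11}; 9 states remain.
P0 = {q3,q5,q8,q9} | {q0,q4,q6,q7,q10}.
Refine {q3,q5,q8,q9} on symbol q: members go to different blocks, giving {q3,q9} and {q5,q8}.
Split {q0,q4,q6,q7,q10} by δ(·,p) → {q4,q7,q10} and {q0} and {q6}.
Refine {q4,q7,q10} on symbol p: members go to different blocks, giving {q4,q7} and {q10}.
Refine {q4,q7} on symbol p: members go to different blocks, giving {q4} and {q7}.
On input p, block {q5,q8} splits into {q5} and {q8}.
No further refinement is possible. Final partition (8 blocks): {q3,q9} | {q4} | {q5} | {q0} | {q6} | {q10} | {q7} | {q8}.

8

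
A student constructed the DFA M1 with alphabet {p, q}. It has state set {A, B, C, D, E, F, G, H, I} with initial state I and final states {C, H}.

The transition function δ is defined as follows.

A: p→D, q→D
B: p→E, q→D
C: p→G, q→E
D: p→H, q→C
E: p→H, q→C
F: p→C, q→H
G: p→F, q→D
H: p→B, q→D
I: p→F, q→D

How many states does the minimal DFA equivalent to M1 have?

Reachable states from the start: {B,C,D,E,F,G,H,I}. Unreachable: {A} — drop them.
Start with accepting vs non-accepting: {C,H} | {B,D,E,F,G,I}.
On input p, block {B,D,E,F,G,I} splits into {B,G,I} and {D,E,F}.
The partition is now stable with 3 blocks: {C,H} | {B,G,I} | {D,E,F}.

3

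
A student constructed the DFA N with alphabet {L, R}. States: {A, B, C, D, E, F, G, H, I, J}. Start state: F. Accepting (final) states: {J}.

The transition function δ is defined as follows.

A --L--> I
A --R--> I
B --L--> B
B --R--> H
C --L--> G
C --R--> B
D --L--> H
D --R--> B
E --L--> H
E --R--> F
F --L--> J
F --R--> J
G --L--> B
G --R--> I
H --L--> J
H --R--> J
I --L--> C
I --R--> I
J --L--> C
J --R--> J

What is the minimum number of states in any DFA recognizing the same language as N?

6

Reachable states from the start: {B,C,F,G,H,I,J}. Unreachable: {A,D,E} — drop them.
Initial partition by acceptance: {J} | {B,C,F,G,H,I}.
Split {B,C,F,G,H,I} by δ(·,L) → {B,C,G,I} and {F,H}.
On input R, block {B,C,G,I} splits into {C,G,I} and {B}.
Split {C,G,I} by δ(·,L) → {C,I} and {G}.
On input L, block {C,I} splits into {C} and {I}.
No further refinement is possible. Final partition (6 blocks): {J} | {C} | {F,H} | {B} | {G} | {I}.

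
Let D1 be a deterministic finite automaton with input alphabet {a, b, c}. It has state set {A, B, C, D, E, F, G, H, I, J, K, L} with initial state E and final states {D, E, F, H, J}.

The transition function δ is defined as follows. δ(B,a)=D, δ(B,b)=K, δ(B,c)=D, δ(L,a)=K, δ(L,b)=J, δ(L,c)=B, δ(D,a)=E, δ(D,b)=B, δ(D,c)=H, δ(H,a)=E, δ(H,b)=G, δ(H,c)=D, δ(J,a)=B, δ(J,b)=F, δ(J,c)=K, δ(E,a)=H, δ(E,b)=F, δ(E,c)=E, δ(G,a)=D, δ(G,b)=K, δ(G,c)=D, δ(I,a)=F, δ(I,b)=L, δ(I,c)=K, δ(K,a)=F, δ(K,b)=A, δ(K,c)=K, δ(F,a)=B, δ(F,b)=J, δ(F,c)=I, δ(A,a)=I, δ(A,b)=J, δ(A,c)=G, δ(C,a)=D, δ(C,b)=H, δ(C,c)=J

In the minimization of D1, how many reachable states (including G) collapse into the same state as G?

First remove the unreachable states {C}; 11 states remain.
Initial partition by acceptance: {D,E,F,H,J} | {A,B,G,I,K,L}.
On input a, block {D,E,F,H,J} splits into {D,E,H} and {F,J}.
Split {D,E,H} by δ(·,b) → {D,H} and {E}.
Split {A,B,G,I,K,L} by δ(·,a) → {A,L} and {B,G} and {I,K}.
No further refinement is possible. Final partition (6 blocks): {D,H} | {A,L} | {F,J} | {E} | {B,G} | {I,K}.
The equivalence class containing G is {B,G}, of size 2.

2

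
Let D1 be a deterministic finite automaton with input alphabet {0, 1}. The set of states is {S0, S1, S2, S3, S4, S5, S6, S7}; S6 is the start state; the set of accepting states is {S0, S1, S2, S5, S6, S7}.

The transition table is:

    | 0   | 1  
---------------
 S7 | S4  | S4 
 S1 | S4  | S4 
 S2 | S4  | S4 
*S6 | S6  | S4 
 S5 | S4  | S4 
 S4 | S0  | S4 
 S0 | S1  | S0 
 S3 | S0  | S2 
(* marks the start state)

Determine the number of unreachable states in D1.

BFS from S6 reaches {S0, S1, S4, S6}; the 4 state(s) S2, S3, S5, S7 are never visited.

4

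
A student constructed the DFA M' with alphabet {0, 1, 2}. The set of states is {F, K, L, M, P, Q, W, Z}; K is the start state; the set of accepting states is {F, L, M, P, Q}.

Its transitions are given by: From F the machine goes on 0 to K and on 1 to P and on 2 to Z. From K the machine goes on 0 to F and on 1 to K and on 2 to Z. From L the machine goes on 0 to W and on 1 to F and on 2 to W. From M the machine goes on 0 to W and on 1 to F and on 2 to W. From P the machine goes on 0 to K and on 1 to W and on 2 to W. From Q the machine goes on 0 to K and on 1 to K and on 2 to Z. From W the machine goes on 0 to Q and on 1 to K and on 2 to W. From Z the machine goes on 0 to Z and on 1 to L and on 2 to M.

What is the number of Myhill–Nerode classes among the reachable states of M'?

Start with accepting vs non-accepting: {F,L,M,P,Q} | {K,W,Z}.
Refine {F,L,M,P,Q} on symbol 1: members go to different blocks, giving {F,L,M} and {P,Q}.
Split {F,L,M} by δ(·,1) → {L,M} and {F}.
Refine {K,W,Z} on symbol 0: members go to different blocks, giving {W} and {Z} and {K}.
On input 1, block {P,Q} splits into {P} and {Q}.
The partition is now stable with 7 blocks: {L,M} | {W} | {P} | {F} | {Z} | {K} | {Q}.

7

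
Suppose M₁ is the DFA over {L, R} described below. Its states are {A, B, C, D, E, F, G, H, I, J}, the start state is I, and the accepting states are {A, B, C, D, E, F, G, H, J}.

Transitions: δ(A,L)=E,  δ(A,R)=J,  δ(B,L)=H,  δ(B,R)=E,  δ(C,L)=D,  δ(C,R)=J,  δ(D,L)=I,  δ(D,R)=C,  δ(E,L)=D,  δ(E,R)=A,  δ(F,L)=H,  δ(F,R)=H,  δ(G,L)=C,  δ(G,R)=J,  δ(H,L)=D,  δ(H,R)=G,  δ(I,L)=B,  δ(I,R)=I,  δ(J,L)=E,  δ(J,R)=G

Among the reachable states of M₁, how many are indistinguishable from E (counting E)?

First remove the unreachable states {F}; 9 states remain.
Start with accepting vs non-accepting: {A,B,C,D,E,G,H,J} | {I}.
On input L, block {A,B,C,D,E,G,H,J} splits into {A,B,C,E,G,H,J} and {D}.
Split {A,B,C,E,G,H,J} by δ(·,L) → {A,B,G,J} and {C,E,H}.
Refine {A,B,G,J} on symbol R: members go to different blocks, giving {A,G,J} and {B}.
Stable partition: {A,G,J} | {I} | {D} | {C,E,H} | {B} — 5 equivalence classes.
The equivalence class containing E is {C,E,H}, of size 3.

3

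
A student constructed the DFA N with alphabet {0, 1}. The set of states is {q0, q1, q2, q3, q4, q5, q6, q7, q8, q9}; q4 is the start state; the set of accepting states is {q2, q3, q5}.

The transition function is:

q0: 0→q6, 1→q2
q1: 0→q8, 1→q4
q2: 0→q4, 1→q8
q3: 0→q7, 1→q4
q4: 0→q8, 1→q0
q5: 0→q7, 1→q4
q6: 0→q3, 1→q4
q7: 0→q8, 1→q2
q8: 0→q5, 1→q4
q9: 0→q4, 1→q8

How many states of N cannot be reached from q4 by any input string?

2

Starting at q4 and following transitions, the reachable set is {q0, q2, q3, q4, q5, q6, q7, q8}. That leaves q1, q9 unreachable — 2 in total.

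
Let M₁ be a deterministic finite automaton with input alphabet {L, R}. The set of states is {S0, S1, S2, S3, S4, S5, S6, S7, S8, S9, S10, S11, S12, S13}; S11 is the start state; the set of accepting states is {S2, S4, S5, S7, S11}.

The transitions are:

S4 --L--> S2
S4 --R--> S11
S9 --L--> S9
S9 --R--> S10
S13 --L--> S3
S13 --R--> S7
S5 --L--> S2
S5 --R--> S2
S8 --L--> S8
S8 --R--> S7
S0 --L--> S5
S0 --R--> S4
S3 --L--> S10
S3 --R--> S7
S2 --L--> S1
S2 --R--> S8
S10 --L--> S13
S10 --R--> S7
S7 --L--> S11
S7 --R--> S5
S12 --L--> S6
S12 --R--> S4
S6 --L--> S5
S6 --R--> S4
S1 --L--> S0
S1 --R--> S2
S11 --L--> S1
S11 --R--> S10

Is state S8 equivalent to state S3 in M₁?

First remove the unreachable states {S6,S9,S12}; 11 states remain.
Start with accepting vs non-accepting: {S2,S4,S5,S7,S11} | {S0,S1,S3,S8,S10,S13}.
Split {S2,S4,S5,S7,S11} by δ(·,L) → {S4,S5,S7} and {S2,S11}.
On input R, block {S4,S5,S7} splits into {S4,S5} and {S7}.
On input L, block {S0,S1,S3,S8,S10,S13} splits into {S1,S3,S8,S10,S13} and {S0}.
Split {S1,S3,S8,S10,S13} by δ(·,L) → {S3,S8,S10,S13} and {S1}.
Stable partition: {S4,S5} | {S3,S8,S10,S13} | {S2,S11} | {S7} | {S0} | {S1} — 6 equivalence classes.
S8 and S3 lie in the same block of the stable partition, so they are equivalent — no string distinguishes them.

Yes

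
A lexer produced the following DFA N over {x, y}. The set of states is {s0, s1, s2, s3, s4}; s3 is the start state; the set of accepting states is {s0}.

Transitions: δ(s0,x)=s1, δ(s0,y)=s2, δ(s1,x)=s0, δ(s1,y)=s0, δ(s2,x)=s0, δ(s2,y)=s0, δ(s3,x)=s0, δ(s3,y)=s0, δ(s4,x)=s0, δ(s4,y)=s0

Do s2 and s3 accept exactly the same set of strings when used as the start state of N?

Yes

Reachable states from the start: {s0,s1,s2,s3}. Unreachable: {s4} — drop them.
P0 = {s0} | {s1,s2,s3}.
Stable partition: {s0} | {s1,s2,s3} — 2 equivalence classes.
s2 and s3 lie in the same block of the stable partition, so they are equivalent — no string distinguishes them.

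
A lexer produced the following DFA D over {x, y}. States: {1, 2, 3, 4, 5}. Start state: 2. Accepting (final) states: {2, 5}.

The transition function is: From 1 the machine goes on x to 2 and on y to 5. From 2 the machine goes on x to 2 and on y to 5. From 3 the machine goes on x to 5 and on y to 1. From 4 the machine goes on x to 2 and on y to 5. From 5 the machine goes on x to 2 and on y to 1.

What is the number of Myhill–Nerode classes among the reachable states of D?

3

First remove the unreachable states {3,4}; 3 states remain.
Start with accepting vs non-accepting: {2,5} | {1}.
Split {2,5} by δ(·,y) → {2} and {5}.
The partition is now stable with 3 blocks: {2} | {1} | {5}.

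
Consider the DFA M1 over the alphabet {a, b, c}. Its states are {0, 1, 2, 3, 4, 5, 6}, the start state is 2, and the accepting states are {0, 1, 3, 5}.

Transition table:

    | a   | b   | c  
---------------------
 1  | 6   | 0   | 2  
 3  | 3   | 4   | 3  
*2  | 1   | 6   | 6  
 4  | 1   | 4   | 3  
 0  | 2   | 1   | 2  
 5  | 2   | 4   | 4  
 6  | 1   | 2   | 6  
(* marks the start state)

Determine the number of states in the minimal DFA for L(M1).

First remove the unreachable states {3,4,5}; 4 states remain.
Start with accepting vs non-accepting: {0,1} | {2,6}.
No further refinement is possible. Final partition (2 blocks): {0,1} | {2,6}.

2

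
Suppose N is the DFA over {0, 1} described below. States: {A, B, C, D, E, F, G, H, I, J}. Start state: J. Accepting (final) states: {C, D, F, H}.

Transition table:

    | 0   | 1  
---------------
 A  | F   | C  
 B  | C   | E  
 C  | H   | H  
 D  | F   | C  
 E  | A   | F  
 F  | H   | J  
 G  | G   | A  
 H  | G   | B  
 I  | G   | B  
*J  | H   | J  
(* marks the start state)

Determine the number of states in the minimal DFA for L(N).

8

First remove the unreachable states {D,I}; 8 states remain.
P0 = {C,F,H} | {A,B,E,G,J}.
Split {C,F,H} by δ(·,0) → {C,F} and {H}.
Split {C,F} by δ(·,1) → {C} and {F}.
Split {A,B,E,G,J} by δ(·,0) → {E,G} and {A} and {B} and {J}.
Split {E,G} by δ(·,0) → {E} and {G}.
No further refinement is possible. Final partition (8 blocks): {C} | {E} | {H} | {F} | {A} | {B} | {J} | {G}.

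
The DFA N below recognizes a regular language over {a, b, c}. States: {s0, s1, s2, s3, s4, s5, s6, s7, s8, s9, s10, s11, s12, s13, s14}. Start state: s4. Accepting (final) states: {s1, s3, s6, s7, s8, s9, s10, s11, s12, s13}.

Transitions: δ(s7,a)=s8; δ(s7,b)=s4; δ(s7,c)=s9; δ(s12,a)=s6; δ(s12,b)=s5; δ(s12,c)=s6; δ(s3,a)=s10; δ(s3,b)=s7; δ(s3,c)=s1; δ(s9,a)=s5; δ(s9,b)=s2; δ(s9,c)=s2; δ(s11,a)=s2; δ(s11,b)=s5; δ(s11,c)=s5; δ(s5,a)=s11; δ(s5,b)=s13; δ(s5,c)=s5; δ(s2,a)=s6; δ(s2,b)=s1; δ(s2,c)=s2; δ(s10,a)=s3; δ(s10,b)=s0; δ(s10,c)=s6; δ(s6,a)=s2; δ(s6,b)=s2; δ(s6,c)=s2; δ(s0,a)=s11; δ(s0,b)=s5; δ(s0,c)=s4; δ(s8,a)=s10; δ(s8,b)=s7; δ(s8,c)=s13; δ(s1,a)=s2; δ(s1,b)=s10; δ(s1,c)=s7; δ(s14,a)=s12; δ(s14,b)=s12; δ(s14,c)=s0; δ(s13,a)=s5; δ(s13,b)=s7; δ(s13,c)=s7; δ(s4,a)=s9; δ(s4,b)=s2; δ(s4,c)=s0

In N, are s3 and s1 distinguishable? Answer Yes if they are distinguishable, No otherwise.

Reachable states from the start: {s0,s1,s2,s3,s4,s5,s6,s7,s8,s9,s10,s11,s13}. Unreachable: {s12,s14} — drop them.
Initial partition by acceptance: {s1,s3,s6,s7,s8,s9,s10,s11,s13} | {s0,s2,s4,s5}.
Refine {s1,s3,s6,s7,s8,s9,s10,s11,s13} on symbol a: members go to different blocks, giving {s1,s6,s9,s11,s13} and {s3,s7,s8,s10}.
Refine {s1,s6,s9,s11,s13} on symbol b: members go to different blocks, giving {s6,s9,s11} and {s1,s13}.
Refine {s0,s2,s4,s5} on symbol b: members go to different blocks, giving {s0,s4} and {s2,s5}.
Refine {s3,s7,s8,s10} on symbol b: members go to different blocks, giving {s3,s8} and {s7,s10}.
Stable partition: {s6,s9,s11} | {s0,s4} | {s3,s8} | {s1,s13} | {s2,s5} | {s7,s10} — 6 equivalence classes.
s3 and s1 end up in different blocks, so they are distinguishable. For instance, the string 'a' is accepted from only s3.

Yes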